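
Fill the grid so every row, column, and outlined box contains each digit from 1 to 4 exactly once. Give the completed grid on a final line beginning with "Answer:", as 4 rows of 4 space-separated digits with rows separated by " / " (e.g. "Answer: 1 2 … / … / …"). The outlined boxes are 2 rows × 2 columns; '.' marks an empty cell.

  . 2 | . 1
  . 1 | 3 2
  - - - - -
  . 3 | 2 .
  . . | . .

Step 1. [r4c2∈{4}] only 4 remains possible at r4c2, so r4c2=4.
Step 2. [r2c1∈{4}] r2c1 is down to just 4. So r2c1=4.
Step 3. [r4c1∈{1,2}] across row 4, 2 lands solely at r4c1, so r4c1=2.
Step 4. [r4c4∈{3}] only 3 remains possible at r4c4 ⇒ r4c4=3.
Step 5. [r3c1∈{1}] only 1 remains possible at r3c1, so r3c1=1.
Step 6. [r1c1∈{3}] nothing but 3 survives at r1c1, so r1c1=3.
Step 7. [r3c4∈{4}] r3c4 is down to just 4, so r3c4=4.
Step 8. [r1c3∈{4}] only 4 remains possible at r1c3. So r1c3=4.
Step 9. [r4c3∈{1}] r4c3's peers cover all but 1, so r4c3=1.

Answer: 3 2 4 1 / 4 1 3 2 / 1 3 2 4 / 2 4 1 3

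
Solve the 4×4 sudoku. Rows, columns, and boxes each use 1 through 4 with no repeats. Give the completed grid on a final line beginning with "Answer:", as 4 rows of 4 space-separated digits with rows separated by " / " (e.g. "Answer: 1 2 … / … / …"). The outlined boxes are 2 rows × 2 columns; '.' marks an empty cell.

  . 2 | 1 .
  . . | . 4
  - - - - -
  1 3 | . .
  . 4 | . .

Step 1. [r2c3∈{2,3}] row 2 places 2 nowhere but r2c3 ⇒ r2c3=2.
Step 2. [r1c4∈{3}] r1c4 has the single candidate 3 ⇒ r1c4=3.
Step 3. [r4c1∈{2}] r4c1 is down to just 2 ⇒ r4c1=2.
Step 4. [r3c4∈{2}] r3c4's peers cover all but 2, so r3c4=2.
Step 5. [r2c1∈{3}] r2c1's peers cover all but 3. So r2c1=3.
Step 6. [r1c1∈{4}] nothing but 4 survives at r1c1, so r1c1=4.
Step 7. [r2c2∈{1}] r2c2 has the single candidate 1. So r2c2=1.
Step 8. [r3c3∈{4}] only 4 remains possible at r3c3 ⇒ r3c3=4.
Step 9. [r4c4∈{1}] r4c4's peers cover all but 1. So r4c4=1.
Step 10. [r4c3∈{3}] nothing but 3 survives at r4c3 ⇒ r4c3=3.

Answer: 4 2 1 3 / 3 1 2 4 / 1 3 4 2 / 2 4 3 1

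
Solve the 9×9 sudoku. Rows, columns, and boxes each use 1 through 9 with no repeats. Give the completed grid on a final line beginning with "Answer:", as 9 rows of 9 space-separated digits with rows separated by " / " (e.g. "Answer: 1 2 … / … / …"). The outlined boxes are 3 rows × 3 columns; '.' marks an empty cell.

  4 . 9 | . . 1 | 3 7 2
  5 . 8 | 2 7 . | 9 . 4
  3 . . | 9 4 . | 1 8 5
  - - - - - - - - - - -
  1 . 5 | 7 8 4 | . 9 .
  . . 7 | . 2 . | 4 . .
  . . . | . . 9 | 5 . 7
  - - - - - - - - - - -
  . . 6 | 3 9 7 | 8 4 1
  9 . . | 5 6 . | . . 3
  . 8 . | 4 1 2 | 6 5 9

Step 1. [r1c2∈{6}] nothing but 6 survives at r1c2 ⇒ r1c2=6.
Step 2. [r7c1∈{2}] r7c1 is down to just 2. So r7c1=2.
Step 3. [r6c5∈{3}] only 3 remains possible at r6c5. So r6c5=3.
Step 4. [r2c8∈{6}] r2c8 is down to just 6. So r2c8=6.
Step 5. [r4c7∈{2}] nothing but 2 survives at r4c7, so r4c7=2.
Step 6. [r5c9∈{6,8}] col 9 places 8 nowhere but r5c9 ⇒ r5c9=8.
Step 7. [r5c1∈{6}] nothing but 6 survives at r5c1, so r5c1=6.
Step 8. [r5c8∈{1,3}] col 8 places 3 nowhere but r5c8 ⇒ r5c8=3.
Step 9. [r3c3∈{2}] r3c3 is down to just 2, so r3c3=2.
Step 10. [r6c3∈{4}] only 4 remains possible at r6c3, so r6c3=4.
Step 11. [r8c2∈{1,4,7}] row 8 places 4 nowhere but r8c2, so r8c2=4.
Step 12. [r5c4∈{1}] r5c4's peers cover all but 1 ⇒ r5c4=1.
Step 13. [r6c4∈{6}] nothing but 6 survives at r6c4, so r6c4=6.
Step 14. [r4c9∈{6}] only 6 remains possible at r4c9. So r4c9=6.
Step 15. [r8c6∈{8}] only 8 remains possible at r8c6 ⇒ r8c6=8.
Step 16. [r4c2∈{3}] r4c2 is down to just 3, so r4c2=3.
Step 17. [r6c8∈{1}] r6c8 has the single candidate 1, so r6c8=1.
Step 18. [r7c2∈{5}] r7c2's peers cover all but 5, so r7c2=5.
Step 19. [r8c3∈{1}] nothing but 1 survives at r8c3. So r8c3=1.
Step 20. [r6c2∈{2}] r6c2 has the single candidate 2, so r6c2=2.
Step 21. [r5c6∈{5}] r5c6 is down to just 5. So r5c6=5.
Step 22. [r6c1∈{8}] r6c1 is down to just 8 ⇒ r6c1=8.
Step 23. [r5c2∈{9}] r5c2 has the single candidate 9, so r5c2=9.
Step 24. [r8c8∈{2}] r8c8 has the single candidate 2. So r8c8=2.
Step 25. [r9c3∈{3}] r9c3's peers cover all but 3, so r9c3=3.
Step 26. [r9c1∈{7}] r9c1 has the single candidate 7, so r9c1=7.
Step 27. [r2c6∈{3}] r2c6 has the single candidate 3, so r2c6=3.
Step 28. [r1c5∈{5}] r1c5 is down to just 5. So r1c5=5.
Step 29. [r3c6∈{6}] r3c6 has the single candidate 6. So r3c6=6.
Step 30. [r3c2∈{7}] nothing but 7 survives at r3c2 ⇒ r3c2=7.
Step 31. [r1c4∈{8}] r1c4 is down to just 8. So r1c4=8.
Step 32. [r8c7∈{7}] r8c7 is down to just 7 ⇒ r8c7=7.
Step 33. [r2c2∈{1}] nothing but 1 survives at r2c2 ⇒ r2c2=1.

Answer: 4 6 9 8 5 1 3 7 2 / 5 1 8 2 7 3 9 6 4 / 3 7 2 9 4 6 1 8 5 / 1 3 5 7 8 4 2 9 6 / 6 9 7 1 2 5 4 3 8 / 8 2 4 6 3 9 5 1 7 / 2 5 6 3 9 7 8 4 1 / 9 4 1 5 6 8 7 2 3 / 7 8 3 4 1 2 6 5 9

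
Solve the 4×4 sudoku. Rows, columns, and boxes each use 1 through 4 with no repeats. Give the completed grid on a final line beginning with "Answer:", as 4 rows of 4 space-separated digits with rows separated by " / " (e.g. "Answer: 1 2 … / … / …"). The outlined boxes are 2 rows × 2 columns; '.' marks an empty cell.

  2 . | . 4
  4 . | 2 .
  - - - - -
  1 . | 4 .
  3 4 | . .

Step 1. [r1c3∈{1,3}] r1c3 is the only open cell in col 3 admitting 3, so r1c3=3.
Step 2. [r4c4∈{1,2}] 2 has one home in row 4: r4c4 ⇒ r4c4=2.
Step 3. [r1c2∈{1}] r1c2's peers cover all but 1 ⇒ r1c2=1.
Step 4. [r2c2∈{3}] r2c2 is down to just 3 ⇒ r2c2=3.
Step 5. [r3c2∈{2}] r3c2 is down to just 2. So r3c2=2.
Step 6. [r2c4∈{1}] nothing but 1 survives at r2c4, so r2c4=1.
Step 7. [r3c4∈{3}] nothing but 3 survives at r3c4 ⇒ r3c4=3.
Step 8. [r4c3∈{1}] r4c3 is down to just 1, so r4c3=1.

Answer: 2 1 3 4 / 4 3 2 1 / 1 2 4 3 / 3 4 1 2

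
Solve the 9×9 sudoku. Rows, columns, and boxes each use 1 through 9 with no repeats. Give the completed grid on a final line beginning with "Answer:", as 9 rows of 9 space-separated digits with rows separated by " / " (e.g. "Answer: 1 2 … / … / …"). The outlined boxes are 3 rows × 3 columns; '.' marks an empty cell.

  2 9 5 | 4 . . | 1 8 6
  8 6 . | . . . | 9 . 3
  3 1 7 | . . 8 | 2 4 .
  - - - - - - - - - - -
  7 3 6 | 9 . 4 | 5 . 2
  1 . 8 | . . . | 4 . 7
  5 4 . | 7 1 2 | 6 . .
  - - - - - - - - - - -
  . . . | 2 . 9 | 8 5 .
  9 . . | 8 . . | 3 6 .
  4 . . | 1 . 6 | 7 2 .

Step 1. [r5c4∈{3,5,6}] in col 4, 3 fits only at r5c4, so r5c4=3.
Step 2. [r2c4∈{5}] only 5 remains possible at r2c4. So r2c4=5.
Step 3. [r2c8∈{7}] r2c8 is down to just 7, so r2c8=7.
Step 4. [r7c2∈{7}] r7c2 is down to just 7 ⇒ r7c2=7.
Step 5. [r8c3∈{1,2}] col 3 places 2 nowhere but r8c3. So r8c3=2.
Step 6. [r8c2∈{5}] r8c2 has the single candidate 5. So r8c2=5.
Step 7. [r8c6∈{7}] r8c6 is down to just 7 ⇒ r8c6=7.
Step 8. [r6c3∈{9}] only 9 remains possible at r6c3 ⇒ r6c3=9.
Step 9. [r8c9∈{1,4}] across row 8, 1 lands solely at r8c9. So r8c9=1.
Step 10. [r9c3∈{3}] r9c3 has the single candidate 3 ⇒ r9c3=3.
Step 11. [r7c5∈{3,4}] 3 has one home in row 7: r7c5, so r7c5=3.
Step 12. [r5c5∈{5,6}] r5c5 is the only open cell in row 5 admitting 6. So r5c5=6.
Step 13. [r5c6∈{5}] r5c6 has the single candidate 5. So r5c6=5.
Step 14. [r3c5∈{9}] only 9 remains possible at r3c5, so r3c5=9.
Step 15. [r9c9∈{9}] r9c9's peers cover all but 9. So r9c9=9.
Step 16. [r1c5∈{7}] r1c5 is down to just 7, so r1c5=7.
Step 17. [r2c6∈{1}] r2c6 has the single candidate 1, so r2c6=1.
Step 18. [r5c8∈{9}] nothing but 9 survives at r5c8, so r5c8=9.
Step 19. [r4c8∈{1}] only 1 remains possible at r4c8. So r4c8=1.
Step 20. [r2c5∈{2}] nothing but 2 survives at r2c5. So r2c5=2.
Step 21. [r9c2∈{8}] only 8 remains possible at r9c2. So r9c2=8.
Step 22. [r6c9∈{8}] only 8 remains possible at r6c9, so r6c9=8.
Step 23. [r7c1∈{6}] nothing but 6 survives at r7c1, so r7c1=6.
Step 24. [r9c5∈{5}] r9c5 is down to just 5 ⇒ r9c5=5.
Step 25. [r7c9∈{4}] r7c9 has the single candidate 4, so r7c9=4.
Step 26. [r3c4∈{6}] only 6 remains possible at r3c4 ⇒ r3c4=6.
Step 27. [r5c2∈{2}] r5c2's peers cover all but 2 ⇒ r5c2=2.
Step 28. [r4c5∈{8}] r4c5's peers cover all but 8, so r4c5=8.
Step 29. [r6c8∈{3}] only 3 remains possible at r6c8. So r6c8=3.
Step 30. [r2c3∈{4}] r2c3's peers cover all but 4. So r2c3=4.
Step 31. [r1c6∈{3}] r1c6 has the single candidate 3. So r1c6=3.
Step 32. [r3c9∈{5}] r3c9 is down to just 5, so r3c9=5.
Step 33. [r7c3∈{1}] r7c3's peers cover all but 1, so r7c3=1.
Step 34. [r8c5∈{4}] nothing but 4 survives at r8c5, so r8c5=4.

Answer: 2 9 5 4 7 3 1 8 6 / 8 6 4 5 2 1 9 7 3 / 3 1 7 6 9 8 2 4 5 / 7 3 6 9 8 4 5 1 2 / 1 2 8 3 6 5 4 9 7 / 5 4 9 7 1 2 6 3 8 / 6 7 1 2 3 9 8 5 4 / 9 5 2 8 4 7 3 6 1 / 4 8 3 1 5 6 7 2 9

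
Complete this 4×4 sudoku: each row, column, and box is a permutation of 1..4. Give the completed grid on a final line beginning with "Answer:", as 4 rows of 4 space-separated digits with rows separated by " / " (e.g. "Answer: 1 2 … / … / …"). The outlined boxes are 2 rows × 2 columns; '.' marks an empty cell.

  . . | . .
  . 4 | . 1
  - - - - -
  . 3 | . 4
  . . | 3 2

Step 1. [r1c2∈{1,2}] in col 2, 2 fits only at r1c2 ⇒ r1c2=2.
Step 2. [r1c1∈{1,3}] 1 has one home in row 1: r1c1, so r1c1=1.
Step 3. [r3c3∈{1}] r3c3's peers cover all but 1. So r3c3=1.
Step 4. [r3c1∈{2}] only 2 remains possible at r3c1, so r3c1=2.
Step 5. [r4c1∈{4}] r4c1 has the single candidate 4. So r4c1=4.
Step 6. [r2c3∈{2}] r2c3 is down to just 2. So r2c3=2.
Step 7. [r1c3∈{4}] r1c3's peers cover all but 4. So r1c3=4.
Step 8. [r4c2∈{1}] r4c2's peers cover all but 1. So r4c2=1.
Step 9. [r1c4∈{3}] r1c4 is down to just 3 ⇒ r1c4=3.
Step 10. [r2c1∈{3}] r2c1 has the single candidate 3 ⇒ r2c1=3.

Answer: 1 2 4 3 / 3 4 2 1 / 2 3 1 4 / 4 1 3 2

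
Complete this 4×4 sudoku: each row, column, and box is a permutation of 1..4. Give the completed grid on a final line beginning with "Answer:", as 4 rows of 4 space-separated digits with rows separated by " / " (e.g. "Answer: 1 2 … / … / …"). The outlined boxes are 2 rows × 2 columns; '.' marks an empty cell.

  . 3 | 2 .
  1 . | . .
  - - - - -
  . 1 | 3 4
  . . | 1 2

Step 1. [r4c2∈{4}] only 4 remains possible at r4c2, so r4c2=4.
Step 2. [r2c3∈{4}] r2c3's peers cover all but 4 ⇒ r2c3=4.
Step 3. [r2c4∈{3}] r2c4 is down to just 3, so r2c4=3.
Step 4. [r1c1∈{4}] r1c1's peers cover all but 4 ⇒ r1c1=4.
Step 5. [r3c1∈{2}] nothing but 2 survives at r3c1 ⇒ r3c1=2.
Step 6. [r2c2∈{2}] r2c2 is down to just 2, so r2c2=2.
Step 7. [r1c4∈{1}] nothing but 1 survives at r1c4, so r1c4=1.
Step 8. [r4c1∈{3}] r4c1 has the single candidate 3. So r4c1=3.

Answer: 4 3 2 1 / 1 2 4 3 / 2 1 3 4 / 3 4 1 2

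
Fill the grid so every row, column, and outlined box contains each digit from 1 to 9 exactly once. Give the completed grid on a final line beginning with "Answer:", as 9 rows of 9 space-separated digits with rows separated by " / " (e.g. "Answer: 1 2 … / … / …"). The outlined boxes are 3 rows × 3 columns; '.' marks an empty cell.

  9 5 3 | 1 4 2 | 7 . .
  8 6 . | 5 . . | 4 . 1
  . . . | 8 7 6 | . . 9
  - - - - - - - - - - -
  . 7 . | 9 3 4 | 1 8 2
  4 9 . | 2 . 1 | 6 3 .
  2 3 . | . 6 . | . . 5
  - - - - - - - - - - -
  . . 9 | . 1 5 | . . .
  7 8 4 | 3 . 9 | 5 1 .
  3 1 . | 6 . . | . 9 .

Step 1. [r7c9∈{3,4,6,7,8}] 3 has one home in col 9: r7c9 ⇒ r7c9=3.
Step 2. [r7c2∈{2}] r7c2's peers cover all but 2. So r7c2=2.
Step 3. [r4c1∈{5,6}] 5 has one home in col 1: r4c1. So r4c1=5.
Step 4. [r9c9∈{4,7,8}] row 9 places 4 nowhere but r9c9. So r9c9=4.
Step 5. [r7c8∈{6,7}] box 9 places 7 nowhere but r7c8. So r7c8=7.
Step 6. [r2c8∈{2}] only 2 remains possible at r2c8. So r2c8=2.
Step 7. [r9c7∈{2,8}] r9c7 is the only open cell in col 7 admitting 2. So r9c7=2.
Step 8. [r9c5∈{8}] r9c5 has the single candidate 8 ⇒ r9c5=8.
Step 9. [r6c6∈{7,8}] 8 has one home in col 6: r6c6 ⇒ r6c6=8.
Step 10. [r3c1∈{1}] nothing but 1 survives at r3c1 ⇒ r3c1=1.
Step 11. [r1c9∈{6,8}] across row 1, 8 lands solely at r1c9, so r1c9=8.
Step 12. [r3c3∈{2}] only 2 remains possible at r3c3, so r3c3=2.
Step 13. [r9c3∈{5}] nothing but 5 survives at r9c3, so r9c3=5.
Step 14. [r7c4∈{4}] r7c4's peers cover all but 4, so r7c4=4.
Step 15. [r8c5∈{2}] only 2 remains possible at r8c5. So r8c5=2.
Step 16. [r6c4∈{7}] r6c4 is down to just 7, so r6c4=7.
Step 17. [r6c3∈{1}] only 1 remains possible at r6c3. So r6c3=1.
Step 18. [r3c8∈{5}] only 5 remains possible at r3c8. So r3c8=5.
Step 19. [r3c2∈{4}] r3c2 is down to just 4 ⇒ r3c2=4.
Step 20. [r1c8∈{6}] r1c8's peers cover all but 6 ⇒ r1c8=6.
Step 21. [r2c5∈{9}] r2c5's peers cover all but 9, so r2c5=9.
Step 22. [r3c7∈{3}] nothing but 3 survives at r3c7. So r3c7=3.
Step 23. [r2c6∈{3}] r2c6 is down to just 3. So r2c6=3.
Step 24. [r7c1∈{6}] only 6 remains possible at r7c1 ⇒ r7c1=6.
Step 25. [r2c3∈{7}] r2c3's peers cover all but 7 ⇒ r2c3=7.
Step 26. [r6c7∈{9}] only 9 remains possible at r6c7. So r6c7=9.
Step 27. [r5c5∈{5}] r5c5's peers cover all but 5 ⇒ r5c5=5.
Step 28. [r4c3∈{6}] nothing but 6 survives at r4c3, so r4c3=6.
Step 29. [r7c7∈{8}] only 8 remains possible at r7c7, so r7c7=8.
Step 30. [r8c9∈{6}] r8c9 has the single candidate 6, so r8c9=6.
Step 31. [r6c8∈{4}] r6c8 has the single candidate 4, so r6c8=4.
Step 32. [r5c3∈{8}] r5c3 is down to just 8. So r5c3=8.
Step 33. [r5c9∈{7}] r5c9's peers cover all but 7, so r5c9=7.
Step 34. [r9c6∈{7}] nothing but 7 survives at r9c6. So r9c6=7.

Answer: 9 5 3 1 4 2 7 6 8 / 8 6 7 5 9 3 4 2 1 / 1 4 2 8 7 6 3 5 9 / 5 7 6 9 3 4 1 8 2 / 4 9 8 2 5 1 6 3 7 / 2 3 1 7 6 8 9 4 5 / 6 2 9 4 1 5 8 7 3 / 7 8 4 3 2 9 5 1 6 / 3 1 5 6 8 7 2 9 4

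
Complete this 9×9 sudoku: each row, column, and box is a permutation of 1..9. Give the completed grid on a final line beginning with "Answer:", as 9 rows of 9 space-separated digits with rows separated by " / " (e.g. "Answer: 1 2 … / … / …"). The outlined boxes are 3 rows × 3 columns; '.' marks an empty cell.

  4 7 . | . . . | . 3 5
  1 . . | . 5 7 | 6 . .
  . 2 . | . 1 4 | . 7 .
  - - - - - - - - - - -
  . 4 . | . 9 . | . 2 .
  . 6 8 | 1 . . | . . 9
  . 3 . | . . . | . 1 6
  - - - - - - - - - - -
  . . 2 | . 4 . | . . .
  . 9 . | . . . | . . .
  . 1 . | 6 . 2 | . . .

Step 1. [r7c2∈{5,8}] r7c2 is the only open cell in col 2 admitting 5. So r7c2=5.
Step 2. [r3c9∈{8}] r3c9's peers cover all but 8 ⇒ r3c9=8.
Step 3. [r3c7∈{9}] r3c7 is down to just 9 ⇒ r3c7=9.
Step 4. [r3c4∈{3}] r3c4 has the single candidate 3, so r3c4=3.
Step 5. [r6c4∈{2,4,5,7,8}] in col 4, 4 fits only at r6c4 ⇒ r6c4=4.
Step 6. [r9c8∈{4,5,8,9}] 9 has one home in row 9: r9c8, so r9c8=9.
Step 7. [r9c7∈{3,4,5,7,8}] row 9 places 5 nowhere but r9c7, so r9c7=5.
Step 8. [r6c1∈{2,5,7,9}] col 1 places 9 nowhere but r6c1, so r6c1=9.
Step 9. [r1c5∈{2,6,8}] col 5 places 6 nowhere but r1c5. So r1c5=6.
Step 10. [r5c1∈{2,5,7}] in col 1, 2 fits only at r5c1, so r5c1=2.
Step 11. [r1c7∈{1,2}] r1c7 is the only open cell in row 1 admitting 1 ⇒ r1c7=1.
Step 12. [r8c7∈{2,3,4,7,8}] across col 7, 2 lands solely at r8c7, so r8c7=2.
Step 13. [r1c3∈{9}] r1c3 has the single candidate 9, so r1c3=9.
Step 14. [r1c6∈{8}] only 8 remains possible at r1c6 ⇒ r1c6=8.
Step 15. [r6c6∈{5}] r6c6's peers cover all but 5, so r6c6=5.
Step 16. [r6c3∈{7}] r6c3 has the single candidate 7 ⇒ r6c3=7.
Step 17. [r5c6∈{3}] only 3 remains possible at r5c6 ⇒ r5c6=3.
Step 18. [r5c5∈{7}] r5c5 has the single candidate 7. So r5c5=7.
Step 19. [r4c4∈{8}] only 8 remains possible at r4c4, so r4c4=8.
Step 20. [r2c8∈{4}] only 4 remains possible at r2c8 ⇒ r2c8=4.
Step 21. [r2c3∈{3}] only 3 remains possible at r2c3, so r2c3=3.
Step 22. [r4c1∈{5}] nothing but 5 survives at r4c1, so r4c1=5.
Step 23. [r3c1∈{6}] r3c1 has the single candidate 6, so r3c1=6.
Step 24. [r8c6∈{1}] r8c6's peers cover all but 1 ⇒ r8c6=1.
Step 25. [r7c8∈{6,8}] in row 7, 6 fits only at r7c8 ⇒ r7c8=6.
Step 26. [r8c8∈{8}] r8c8 has the single candidate 8. So r8c8=8.
Step 27. [r7c1∈{3,7,8}] row 7 places 8 nowhere but r7c1. So r7c1=8.
Step 28. [r8c5∈{3}] r8c5 has the single candidate 3 ⇒ r8c5=3.
Step 29. [r8c1∈{7}] nothing but 7 survives at r8c1. So r8c1=7.
Step 30. [r9c9∈{3,4,7}] across row 9, 7 lands solely at r9c9, so r9c9=7.
Step 31. [r7c7∈{3}] r7c7's peers cover all but 3. So r7c7=3.
Step 32. [r2c4∈{2,9}] in row 2, 9 fits only at r2c4 ⇒ r2c4=9.
Step 33. [r8c9∈{4}] only 4 remains possible at r8c9 ⇒ r8c9=4.
Step 34. [r9c5∈{8}] nothing but 8 survives at r9c5, so r9c5=8.
Step 35. [r4c6∈{6}] nothing but 6 survives at r4c6. So r4c6=6.
Step 36. [r6c5∈{2}] r6c5's peers cover all but 2, so r6c5=2.
Step 37. [r8c3∈{6}] r8c3 has the single candidate 6, so r8c3=6.
Step 38. [r5c7∈{4}] r5c7 is down to just 4 ⇒ r5c7=4.
Step 39. [r4c7∈{7}] only 7 remains possible at r4c7, so r4c7=7.
Step 40. [r2c9∈{2}] r2c9's peers cover all but 2. So r2c9=2.
Step 41. [r6c7∈{8}] only 8 remains possible at r6c7, so r6c7=8.
Step 42. [r3c3∈{5}] r3c3 has the single candidate 5. So r3c3=5.
Step 43. [r4c9∈{3}] r4c9's peers cover all but 3. So r4c9=3.
Step 44. [r4c3∈{1}] r4c3's peers cover all but 1 ⇒ r4c3=1.
Step 45. [r2c2∈{8}] r2c2 is down to just 8. So r2c2=8.
Step 46. [r1c4∈{2}] nothing but 2 survives at r1c4 ⇒ r1c4=2.
Step 47. [r9c3∈{4}] r9c3's peers cover all but 4 ⇒ r9c3=4.
Step 48. [r8c4∈{5}] nothing but 5 survives at r8c4. So r8c4=5.
Step 49. [r5c8∈{5}] r5c8 has the single candidate 5. So r5c8=5.
Step 50. [r7c9∈{1}] r7c9 has the single candidate 1, so r7c9=1.
Step 51. [r7c6∈{9}] nothing but 9 survives at r7c6, so r7c6=9.
Step 52. [r7c4∈{7}] only 7 remains possible at r7c4 ⇒ r7c4=7.
Step 53. [r9c1∈{3}] r9c1 is down to just 3, so r9c1=3.

Answer: 4 7 9 2 6 8 1 3 5 / 1 8 3 9 5 7 6 4 2 / 6 2 5 3 1 4 9 7 8 / 5 4 1 8 9 6 7 2 3 / 2 6 8 1 7 3 4 5 9 / 9 3 7 4 2 5 8 1 6 / 8 5 2 7 4 9 3 6 1 / 7 9 6 5 3 1 2 8 4 / 3 1 4 6 8 2 5 9 7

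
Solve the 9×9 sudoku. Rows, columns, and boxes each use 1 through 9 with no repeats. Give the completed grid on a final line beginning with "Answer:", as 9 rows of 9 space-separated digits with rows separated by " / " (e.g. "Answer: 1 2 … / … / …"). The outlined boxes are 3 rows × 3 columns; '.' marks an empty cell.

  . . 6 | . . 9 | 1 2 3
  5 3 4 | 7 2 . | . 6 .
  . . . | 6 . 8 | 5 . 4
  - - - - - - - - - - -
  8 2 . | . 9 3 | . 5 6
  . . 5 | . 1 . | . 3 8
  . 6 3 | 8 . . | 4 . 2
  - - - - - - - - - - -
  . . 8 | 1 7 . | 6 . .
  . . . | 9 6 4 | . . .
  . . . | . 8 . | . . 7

Step 1. [r1c1∈{7}] r1c1 is down to just 7, so r1c1=7.
Step 2. [r8c9∈{1,5}] across col 9, 1 lands solely at r8c9, so r8c9=1.
Step 3. [r7c1∈{2,3,4,9}] 3 has one home in row 7: r7c1 ⇒ r7c1=3.
Step 4. [r8c1∈{2}] r8c1 is down to just 2. So r8c1=2.
Step 5. [r7c6∈{2,5}] r7c6 is the only open cell in row 7 admitting 2 ⇒ r7c6=2.
Step 6. [r4c3∈{1,7}] row 4 places 1 nowhere but r4c3. So r4c3=1.
Step 7. [r9c3∈{9}] nothing but 9 survives at r9c3 ⇒ r9c3=9.
Step 8. [r5c2∈{4,7,9}] across box 4, 7 lands solely at r5c2. So r5c2=7.
Step 9. [r5c1∈{4,9}] box 4 places 4 nowhere but r5c1, so r5c1=4.
Step 10. [r9c6∈{5}] r9c6 has the single candidate 5. So r9c6=5.
Step 11. [r2c9∈{9}] nothing but 9 survives at r2c9 ⇒ r2c9=9.
Step 12. [r6c1∈{9}] nothing but 9 survives at r6c1. So r6c1=9.
Step 13. [r9c8∈{4}] nothing but 4 survives at r9c8. So r9c8=4.
Step 14. [r1c5∈{4,5}] across col 5, 4 lands solely at r1c5 ⇒ r1c5=4.
Step 15. [r8c7∈{3,8}] across row 8, 3 lands solely at r8c7. So r8c7=3.
Step 16. [r9c2∈{1}] r9c2's peers cover all but 1, so r9c2=1.
Step 17. [r7c2∈{4,5}] row 7 places 4 nowhere but r7c2. So r7c2=4.
Step 18. [r6c8∈{1,7}] in row 6, 1 fits only at r6c8. So r6c8=1.
Step 19. [r3c3∈{2}] only 2 remains possible at r3c3 ⇒ r3c3=2.
Step 20. [r6c5∈{5}] nothing but 5 survives at r6c5 ⇒ r6c5=5.
Step 21. [r3c2∈{9}] nothing but 9 survives at r3c2. So r3c2=9.
Step 22. [r6c6∈{7}] r6c6 is down to just 7, so r6c6=7.
Step 23. [r9c4∈{3}] r9c4 has the single candidate 3 ⇒ r9c4=3.
Step 24. [r1c4∈{5}] only 5 remains possible at r1c4. So r1c4=5.
Step 25. [r7c8∈{9}] r7c8 has the single candidate 9, so r7c8=9.
Step 26. [r4c7∈{7}] r4c7 is down to just 7 ⇒ r4c7=7.
Step 27. [r9c7∈{2}] r9c7 has the single candidate 2. So r9c7=2.
Step 28. [r5c4∈{2}] nothing but 2 survives at r5c4 ⇒ r5c4=2.
Step 29. [r8c8∈{8}] r8c8 is down to just 8 ⇒ r8c8=8.
Step 30. [r3c5∈{3}] r3c5 has the single candidate 3 ⇒ r3c5=3.
Step 31. [r8c3∈{7}] r8c3 has the single candidate 7, so r8c3=7.
Step 32. [r2c7∈{8}] only 8 remains possible at r2c7 ⇒ r2c7=8.
Step 33. [r8c2∈{5}] nothing but 5 survives at r8c2. So r8c2=5.
Step 34. [r1c2∈{8}] r1c2 is down to just 8, so r1c2=8.
Step 35. [r4c4∈{4}] r4c4 has the single candidate 4 ⇒ r4c4=4.
Step 36. [r5c6∈{6}] r5c6 has the single candidate 6. So r5c6=6.
Step 37. [r7c9∈{5}] r7c9 is down to just 5 ⇒ r7c9=5.
Step 38. [r9c1∈{6}] r9c1 has the single candidate 6 ⇒ r9c1=6.
Step 39. [r5c7∈{9}] r5c7 has the single candidate 9. So r5c7=9.
Step 40. [r3c8∈{7}] r3c8 is down to just 7. So r3c8=7.
Step 41. [r3c1∈{1}] r3c1 is down to just 1 ⇒ r3c1=1.
Step 42. [r2c6∈{1}] only 1 remains possible at r2c6, so r2c6=1.

Answer: 7 8 6 5 4 9 1 2 3 / 5 3 4 7 2 1 8 6 9 / 1 9 2 6 3 8 5 7 4 / 8 2 1 4 9 3 7 5 6 / 4 7 5 2 1 6 9 3 8 / 9 6 3 8 5 7 4 1 2 / 3 4 8 1 7 2 6 9 5 / 2 5 7 9 6 4 3 8 1 / 6 1 9 3 8 5 2 4 7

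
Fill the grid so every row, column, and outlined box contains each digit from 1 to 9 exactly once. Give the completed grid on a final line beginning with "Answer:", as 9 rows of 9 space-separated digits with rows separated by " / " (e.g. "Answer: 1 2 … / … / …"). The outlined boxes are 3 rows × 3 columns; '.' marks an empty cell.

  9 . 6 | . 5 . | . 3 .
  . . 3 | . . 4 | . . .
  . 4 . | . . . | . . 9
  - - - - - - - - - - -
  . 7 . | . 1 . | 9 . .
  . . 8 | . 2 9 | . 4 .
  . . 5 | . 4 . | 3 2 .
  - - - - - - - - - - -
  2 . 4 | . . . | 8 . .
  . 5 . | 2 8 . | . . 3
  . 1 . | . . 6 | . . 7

Step 1. [r3c3∈{1,2,7}] 1 has one home in col 3: r3c3 ⇒ r3c3=1.
Step 2. [r5c7∈{1,5,6,7}] across box 6, 7 lands solely at r5c7, so r5c7=7.
Step 3. [r9c7∈{2,4,5}] in row 9, 2 fits only at r9c7, so r9c7=2.
Step 4. [r9c3∈{9}] r9c3 has the single candidate 9, so r9c3=9.
Step 5. [r9c5∈{3}] r9c5 has the single candidate 3. So r9c5=3.
Step 6. [r9c8∈{5}] nothing but 5 survives at r9c8. So r9c8=5.
Step 7. [r1c9∈{1,2,4,8}] across col 9, 4 lands solely at r1c9 ⇒ r1c9=4.
Step 8. [r1c7∈{1}] r1c7 has the single candidate 1 ⇒ r1c7=1.
Step 9. [r2c4∈{1,6,7,8,9}] 1 has one home in row 2: r2c4. So r2c4=1.
Step 10. [r7c4∈{5,7,9}] 9 has one home in col 4: r7c4. So r7c4=9.
Step 11. [r7c5∈{7}] r7c5 has the single candidate 7, so r7c5=7.
Step 12. [r3c5∈{6}] r3c5's peers cover all but 6. So r3c5=6.
Step 13. [r2c9∈{2,5,6,8}] in col 9, 2 fits only at r2c9 ⇒ r2c9=2.
Step 14. [r3c6∈{2,3,7,8}] across row 3, 2 lands solely at r3c6, so r3c6=2.
Step 15. [r4c6∈{3,5,8}] r4c6 is the only open cell in col 6 admitting 3. So r4c6=3.
Step 16. [r2c2∈{8}] r2c2's peers cover all but 8, so r2c2=8.
Step 17. [r5c1∈{1,3,6}] col 1 places 3 nowhere but r5c1, so r5c1=3.
Step 18. [r5c2∈{6}] r5c2's peers cover all but 6, so r5c2=6.
Step 19. [r8c1∈{6,7}] in col 1, 6 fits only at r8c1, so r8c1=6.
Step 20. [r5c9∈{1,5}] r5c9 is the only open cell in row 5 admitting 1 ⇒ r5c9=1.
Step 21. [r3c8∈{7,8}] across box 3, 8 lands solely at r3c8. So r3c8=8.
Step 22. [r4c8∈{6}] only 6 remains possible at r4c8 ⇒ r4c8=6.
Step 23. [r6c9∈{8}] r6c9's peers cover all but 8. So r6c9=8.
Step 24. [r6c6∈{7}] only 7 remains possible at r6c6 ⇒ r6c6=7.
Step 25. [r3c7∈{5}] r3c7 is down to just 5, so r3c7=5.
Step 26. [r7c8∈{1}] nothing but 1 survives at r7c8, so r7c8=1.
Step 27. [r4c4∈{5,8}] r4c4 is the only open cell in row 4 admitting 8. So r4c4=8.
Step 28. [r3c1∈{7}] nothing but 7 survives at r3c1 ⇒ r3c1=7.
Step 29. [r8c6∈{1}] nothing but 1 survives at r8c6, so r8c6=1.
Step 30. [r9c1∈{8}] r9c1 has the single candidate 8, so r9c1=8.
Step 31. [r1c4∈{7}] nothing but 7 survives at r1c4 ⇒ r1c4=7.
Step 32. [r2c5∈{9}] nothing but 9 survives at r2c5. So r2c5=9.
Step 33. [r9c4∈{4}] nothing but 4 survives at r9c4, so r9c4=4.
Step 34. [r2c8∈{7}] r2c8 has the single candidate 7, so r2c8=7.
Step 35. [r2c1∈{5}] r2c1 is down to just 5, so r2c1=5.
Step 36. [r3c4∈{3}] nothing but 3 survives at r3c4. So r3c4=3.
Step 37. [r6c4∈{6}] r6c4's peers cover all but 6 ⇒ r6c4=6.
Step 38. [r1c6∈{8}] r1c6 is down to just 8, so r1c6=8.
Step 39. [r7c2∈{3}] r7c2 has the single candidate 3. So r7c2=3.
Step 40. [r8c7∈{4}] r8c7 is down to just 4. So r8c7=4.
Step 41. [r1c2∈{2}] nothing but 2 survives at r1c2. So r1c2=2.
Step 42. [r2c7∈{6}] r2c7's peers cover all but 6 ⇒ r2c7=6.
Step 43. [r4c9∈{5}] nothing but 5 survives at r4c9, so r4c9=5.
Step 44. [r4c1∈{4}] r4c1's peers cover all but 4. So r4c1=4.
Step 45. [r7c9∈{6}] r7c9 is down to just 6, so r7c9=6.
Step 46. [r6c1∈{1}] r6c1's peers cover all but 1. So r6c1=1.
Step 47. [r4c3∈{2}] only 2 remains possible at r4c3, so r4c3=2.
Step 48. [r7c6∈{5}] nothing but 5 survives at r7c6 ⇒ r7c6=5.
Step 49. [r6c2∈{9}] r6c2 has the single candidate 9 ⇒ r6c2=9.
Step 50. [r8c3∈{7}] r8c3 is down to just 7, so r8c3=7.
Step 51. [r8c8∈{9}] nothing but 9 survives at r8c8, so r8c8=9.
Step 52. [r5c4∈{5}] only 5 remains possible at r5c4, so r5c4=5.

Answer: 9 2 6 7 5 8 1 3 4 / 5 8 3 1 9 4 6 7 2 / 7 4 1 3 6 2 5 8 9 / 4 7 2 8 1 3 9 6 5 / 3 6 8 5 2 9 7 4 1 / 1 9 5 6 4 7 3 2 8 / 2 3 4 9 7 5 8 1 6 / 6 5 7 2 8 1 4 9 3 / 8 1 9 4 3 6 2 5 7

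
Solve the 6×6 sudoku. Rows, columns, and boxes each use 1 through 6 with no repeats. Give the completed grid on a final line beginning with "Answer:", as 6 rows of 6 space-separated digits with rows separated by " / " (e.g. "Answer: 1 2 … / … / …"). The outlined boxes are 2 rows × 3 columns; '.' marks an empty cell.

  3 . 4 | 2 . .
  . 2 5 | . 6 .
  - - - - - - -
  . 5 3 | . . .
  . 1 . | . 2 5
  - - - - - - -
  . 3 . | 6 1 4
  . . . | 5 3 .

Step 1. [r2c4∈{1,3,4}] across row 2, 4 lands solely at r2c4, so r2c4=4.
Step 2. [r3c1∈{2,4,6}] in row 3, 2 fits only at r3c1. So r3c1=2.
Step 3. [r6c3∈{1,2,6}] 1 has one home in col 3: r6c3. So r6c3=1.
Step 4. [r6c2∈{4,6}] col 2 places 4 nowhere but r6c2, so r6c2=4.
Step 5. [r1c6∈{1}] r1c6 has the single candidate 1, so r1c6=1.
Step 6. [r4c3∈{6}] nothing but 6 survives at r4c3. So r4c3=6.
Step 7. [r3c5∈{4}] only 4 remains possible at r3c5, so r3c5=4.
Step 8. [r6c1∈{6}] nothing but 6 survives at r6c1, so r6c1=6.
Step 9. [r3c6∈{6}] r3c6 has the single candidate 6 ⇒ r3c6=6.
Step 10. [r4c1∈{4}] r4c1 is down to just 4. So r4c1=4.
Step 11. [r4c4∈{3}] nothing but 3 survives at r4c4, so r4c4=3.
Step 12. [r5c3∈{2}] r5c3 has the single candidate 2, so r5c3=2.
Step 13. [r2c6∈{3}] nothing but 3 survives at r2c6 ⇒ r2c6=3.
Step 14. [r6c6∈{2}] r6c6 is down to just 2, so r6c6=2.
Step 15. [r1c2∈{6}] r1c2 is down to just 6, so r1c2=6.
Step 16. [r2c1∈{1}] only 1 remains possible at r2c1 ⇒ r2c1=1.
Step 17. [r5c1∈{5}] nothing but 5 survives at r5c1, so r5c1=5.
Step 18. [r3c4∈{1}] only 1 remains possible at r3c4, so r3c4=1.
Step 19. [r1c5∈{5}] only 5 remains possible at r1c5 ⇒ r1c5=5.

Answer: 3 6 4 2 5 1 / 1 2 5 4 6 3 / 2 5 3 1 4 6 / 4 1 6 3 2 5 / 5 3 2 6 1 4 / 6 4 1 5 3 2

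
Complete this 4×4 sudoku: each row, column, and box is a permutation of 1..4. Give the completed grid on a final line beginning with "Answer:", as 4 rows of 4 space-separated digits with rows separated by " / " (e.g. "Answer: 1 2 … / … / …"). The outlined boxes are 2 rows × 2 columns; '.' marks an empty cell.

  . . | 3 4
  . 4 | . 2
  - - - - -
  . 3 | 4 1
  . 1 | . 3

Step 1. [r3c1∈{2}] r3c1 is down to just 2, so r3c1=2.
Step 2. [r2c3∈{1}] r2c3 is down to just 1, so r2c3=1.
Step 3. [r4c3∈{2}] r4c3 is down to just 2. So r4c3=2.
Step 4. [r1c1∈{1}] r1c1's peers cover all but 1 ⇒ r1c1=1.
Step 5. [r4c1∈{4}] only 4 remains possible at r4c1 ⇒ r4c1=4.
Step 6. [r1c2∈{2}] r1c2 is down to just 2. So r1c2=2.
Step 7. [r2c1∈{3}] r2c1 is down to just 3, so r2c1=3.

Answer: 1 2 3 4 / 3 4 1 2 / 2 3 4 1 / 4 1 2 3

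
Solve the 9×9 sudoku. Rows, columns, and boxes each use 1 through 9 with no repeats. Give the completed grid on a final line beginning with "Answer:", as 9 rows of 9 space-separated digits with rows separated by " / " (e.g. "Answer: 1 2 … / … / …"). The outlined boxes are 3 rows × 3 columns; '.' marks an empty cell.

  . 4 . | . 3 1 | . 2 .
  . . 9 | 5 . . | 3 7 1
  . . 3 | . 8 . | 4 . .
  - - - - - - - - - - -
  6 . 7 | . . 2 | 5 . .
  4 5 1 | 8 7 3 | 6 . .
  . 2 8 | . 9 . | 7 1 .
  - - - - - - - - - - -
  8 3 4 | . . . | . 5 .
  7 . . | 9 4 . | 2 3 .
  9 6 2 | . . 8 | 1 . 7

Step 1. [r3c8∈{6,9}] r3c8 is the only open cell in col 8 admitting 6. So r3c8=6.
Step 2. [r4c9∈{3,4,8,9}] 3 has one home in row 4: r4c9, so r4c9=3.
Step 3. [r1c4∈{6,7}] r1c4 is the only open cell in row 1 admitting 7. So r1c4=7.
Step 4. [r1c1∈{5}] r1c1 has the single candidate 5 ⇒ r1c1=5.
Step 5. [r6c6∈{4,5,6}] row 6 places 5 nowhere but r6c6. So r6c6=5.
Step 6. [r8c6∈{6}] r8c6 is down to just 6, so r8c6=6.
Step 7. [r3c4∈{2}] r3c4's peers cover all but 2 ⇒ r3c4=2.
Step 8. [r4c5∈{1}] r4c5 has the single candidate 1 ⇒ r4c5=1.
Step 9. [r4c8∈{4,8,9}] 8 has one home in row 4: r4c8, so r4c8=8.
Step 10. [r7c7∈{9}] nothing but 9 survives at r7c7, so r7c7=9.
Step 11. [r1c9∈{8,9}] row 1 places 9 nowhere but r1c9 ⇒ r1c9=9.
Step 12. [r6c4∈{4,6}] r6c4 is the only open cell in row 6 admitting 6, so r6c4=6.
Step 13. [r3c2∈{1,7}] row 3 places 7 nowhere but r3c2 ⇒ r3c2=7.
Step 14. [r3c6∈{9}] r3c6's peers cover all but 9, so r3c6=9.
Step 15. [r5c9∈{2}] r5c9's peers cover all but 2, so r5c9=2.
Step 16. [r2c1∈{2}] r2c1 is down to just 2 ⇒ r2c1=2.
Step 17. [r7c9∈{6}] r7c9 is down to just 6. So r7c9=6.
Step 18. [r5c8∈{9}] r5c8's peers cover all but 9 ⇒ r5c8=9.
Step 19. [r9c4∈{3}] r9c4's peers cover all but 3 ⇒ r9c4=3.
Step 20. [r9c8∈{4}] nothing but 4 survives at r9c8. So r9c8=4.
Step 21. [r8c9∈{8}] r8c9's peers cover all but 8, so r8c9=8.
Step 22. [r2c2∈{8}] r2c2 has the single candidate 8 ⇒ r2c2=8.
Step 23. [r4c4∈{4}] r4c4 has the single candidate 4. So r4c4=4.
Step 24. [r6c9∈{4}] r6c9 is down to just 4. So r6c9=4.
Step 25. [r2c6∈{4}] r2c6 has the single candidate 4 ⇒ r2c6=4.
Step 26. [r2c5∈{6}] r2c5's peers cover all but 6. So r2c5=6.
Step 27. [r7c6∈{7}] r7c6 has the single candidate 7. So r7c6=7.
Step 28. [r8c2∈{1}] nothing but 1 survives at r8c2. So r8c2=1.
Step 29. [r3c1∈{1}] only 1 remains possible at r3c1, so r3c1=1.
Step 30. [r3c9∈{5}] nothing but 5 survives at r3c9 ⇒ r3c9=5.
Step 31. [r6c1∈{3}] nothing but 3 survives at r6c1, so r6c1=3.
Step 32. [r1c7∈{8}] only 8 remains possible at r1c7. So r1c7=8.
Step 33. [r7c4∈{1}] r7c4's peers cover all but 1, so r7c4=1.
Step 34. [r7c5∈{2}] r7c5 is down to just 2, so r7c5=2.
Step 35. [r1c3∈{6}] nothing but 6 survives at r1c3. So r1c3=6.
Step 36. [r8c3∈{5}] nothing but 5 survives at r8c3, so r8c3=5.
Step 37. [r4c2∈{9}] r4c2's peers cover all but 9. So r4c2=9.
Step 38. [r9c5∈{5}] nothing but 5 survives at r9c5. So r9c5=5.

Answer: 5 4 6 7 3 1 8 2 9 / 2 8 9 5 6 4 3 7 1 / 1 7 3 2 8 9 4 6 5 / 6 9 7 4 1 2 5 8 3 / 4 5 1 8 7 3 6 9 2 / 3 2 8 6 9 5 7 1 4 / 8 3 4 1 2 7 9 5 6 / 7 1 5 9 4 6 2 3 8 / 9 6 2 3 5 8 1 4 7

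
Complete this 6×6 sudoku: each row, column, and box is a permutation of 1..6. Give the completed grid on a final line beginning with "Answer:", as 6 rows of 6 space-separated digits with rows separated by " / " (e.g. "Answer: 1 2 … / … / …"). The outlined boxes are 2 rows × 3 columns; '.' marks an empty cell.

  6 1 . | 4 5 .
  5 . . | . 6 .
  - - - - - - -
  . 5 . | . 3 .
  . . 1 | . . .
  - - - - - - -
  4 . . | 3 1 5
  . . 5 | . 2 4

Step 1. [r3c1∈{2}] nothing but 2 survives at r3c1. So r3c1=2.
Step 2. [r3c3∈{4,6}] across row 3, 4 lands solely at r3c3, so r3c3=4.
Step 3. [r4c2∈{3,6}] 6 has one home in box 3: r4c2 ⇒ r4c2=6.
Step 4. [r4c6∈{2}] r4c6 is down to just 2. So r4c6=2.
Step 5. [r1c3∈{2,3}] in row 1, 2 fits only at r1c3. So r1c3=2.
Step 6. [r3c6∈{1,6}] col 6 places 6 nowhere but r3c6, so r3c6=6.
Step 7. [r2c3∈{3}] only 3 remains possible at r2c3, so r2c3=3.
Step 8. [r6c1∈{1,3}] across row 6, 1 lands solely at r6c1, so r6c1=1.
Step 9. [r2c6∈{1}] r2c6 is down to just 1 ⇒ r2c6=1.
Step 10. [r5c3∈{6}] only 6 remains possible at r5c3 ⇒ r5c3=6.
Step 11. [r4c5∈{4}] r4c5 is down to just 4. So r4c5=4.
Step 12. [r6c2∈{3}] r6c2's peers cover all but 3, so r6c2=3.
Step 13. [r6c4∈{6}] r6c4 is down to just 6, so r6c4=6.
Step 14. [r5c2∈{2}] r5c2 has the single candidate 2. So r5c2=2.
Step 15. [r4c4∈{5}] r4c4's peers cover all but 5 ⇒ r4c4=5.
Step 16. [r1c6∈{3}] r1c6 has the single candidate 3, so r1c6=3.
Step 17. [r2c4∈{2}] only 2 remains possible at r2c4 ⇒ r2c4=2.
Step 18. [r4c1∈{3}] r4c1 is down to just 3 ⇒ r4c1=3.
Step 19. [r2c2∈{4}] r2c2 has the single candidate 4, so r2c2=4.
Step 20. [r3c4∈{1}] only 1 remains possible at r3c4, so r3c4=1.

Answer: 6 1 2 4 5 3 / 5 4 3 2 6 1 / 2 5 4 1 3 6 / 3 6 1 5 4 2 / 4 2 6 3 1 5 / 1 3 5 6 2 4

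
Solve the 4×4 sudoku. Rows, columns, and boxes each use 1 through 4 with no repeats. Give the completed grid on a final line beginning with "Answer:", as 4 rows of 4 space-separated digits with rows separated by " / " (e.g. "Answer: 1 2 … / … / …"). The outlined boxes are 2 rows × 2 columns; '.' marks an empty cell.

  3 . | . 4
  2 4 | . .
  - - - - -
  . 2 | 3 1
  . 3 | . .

Step 1. [r4c3∈{2,4}] across col 3, 4 lands solely at r4c3. So r4c3=4.
Step 2. [r1c2∈{1}] nothing but 1 survives at r1c2. So r1c2=1.
Step 3. [r2c3∈{1}] nothing but 1 survives at r2c3. So r2c3=1.
Step 4. [r4c4∈{2}] nothing but 2 survives at r4c4 ⇒ r4c4=2.
Step 5. [r3c1∈{4}] r3c1's peers cover all but 4 ⇒ r3c1=4.
Step 6. [r1c3∈{2}] r1c3's peers cover all but 2. So r1c3=2.
Step 7. [r2c4∈{3}] r2c4 is down to just 3, so r2c4=3.
Step 8. [r4c1∈{1}] r4c1 has the single candidate 1 ⇒ r4c1=1.

Answer: 3 1 2 4 / 2 4 1 3 / 4 2 3 1 / 1 3 4 2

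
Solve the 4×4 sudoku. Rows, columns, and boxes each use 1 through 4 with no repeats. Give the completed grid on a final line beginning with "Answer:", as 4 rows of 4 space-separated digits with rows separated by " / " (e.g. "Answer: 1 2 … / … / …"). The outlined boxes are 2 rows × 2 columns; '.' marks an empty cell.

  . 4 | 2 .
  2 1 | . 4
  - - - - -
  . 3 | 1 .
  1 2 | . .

Step 1. [r4c4∈{3}] r4c4 is down to just 3 ⇒ r4c4=3.
Step 2. [r3c4∈{2}] r3c4 has the single candidate 2, so r3c4=2.
Step 3. [r1c4∈{1}] only 1 remains possible at r1c4, so r1c4=1.
Step 4. [r4c3∈{4}] r4c3's peers cover all but 4 ⇒ r4c3=4.
Step 5. [r3c1∈{4}] nothing but 4 survives at r3c1 ⇒ r3c1=4.
Step 6. [r1c1∈{3}] only 3 remains possible at r1c1, so r1c1=3.
Step 7. [r2c3∈{3}] nothing but 3 survives at r2c3. So r2c3=3.

Answer: 3 4 2 1 / 2 1 3 4 / 4 3 1 2 / 1 2 4 3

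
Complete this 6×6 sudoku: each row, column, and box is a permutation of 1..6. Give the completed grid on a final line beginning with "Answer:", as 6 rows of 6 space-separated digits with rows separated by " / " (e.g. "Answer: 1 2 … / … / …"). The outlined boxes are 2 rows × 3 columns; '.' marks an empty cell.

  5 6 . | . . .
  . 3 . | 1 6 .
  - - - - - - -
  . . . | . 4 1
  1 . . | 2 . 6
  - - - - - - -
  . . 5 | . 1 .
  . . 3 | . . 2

Step 1. [r4c3∈{4}] r4c3 is down to just 4. So r4c3=4.
Step 2. [r2c1∈{2,4}] box 1 places 4 nowhere but r2c1 ⇒ r2c1=4.
Step 3. [r6c1∈{6}] nothing but 6 survives at r6c1 ⇒ r6c1=6.
Step 4. [r4c5∈{3,5}] r4c5 is the only open cell in row 4 admitting 3 ⇒ r4c5=3.
Step 5. [r2c3∈{2}] only 2 remains possible at r2c3 ⇒ r2c3=2.
Step 6. [r3c4∈{5}] r3c4 has the single candidate 5. So r3c4=5.
Step 7. [r6c4∈{4}] only 4 remains possible at r6c4. So r6c4=4.
Step 8. [r3c2∈{2}] only 2 remains possible at r3c2, so r3c2=2.
Step 9. [r1c4∈{3}] r1c4's peers cover all but 3, so r1c4=3.
Step 10. [r1c6∈{4}] r1c6 is down to just 4 ⇒ r1c6=4.
Step 11. [r6c5∈{5}] nothing but 5 survives at r6c5, so r6c5=5.
Step 12. [r5c4∈{6}] nothing but 6 survives at r5c4, so r5c4=6.
Step 13. [r1c5∈{2}] only 2 remains possible at r1c5, so r1c5=2.
Step 14. [r2c6∈{5}] r2c6 is down to just 5 ⇒ r2c6=5.
Step 15. [r1c3∈{1}] r1c3 is down to just 1, so r1c3=1.
Step 16. [r3c1∈{3}] r3c1's peers cover all but 3, so r3c1=3.
Step 17. [r5c6∈{3}] r5c6's peers cover all but 3. So r5c6=3.
Step 18. [r3c3∈{6}] r3c3 is down to just 6. So r3c3=6.
Step 19. [r5c1∈{2}] r5c1 has the single candidate 2 ⇒ r5c1=2.
Step 20. [r6c2∈{1}] only 1 remains possible at r6c2. So r6c2=1.
Step 21. [r4c2∈{5}] nothing but 5 survives at r4c2 ⇒ r4c2=5.
Step 22. [r5c2∈{4}] nothing but 4 survives at r5c2. So r5c2=4.

Answer: 5 6 1 3 2 4 / 4 3 2 1 6 5 / 3 2 6 5 4 1 / 1 5 4 2 3 6 / 2 4 5 6 1 3 / 6 1 3 4 5 2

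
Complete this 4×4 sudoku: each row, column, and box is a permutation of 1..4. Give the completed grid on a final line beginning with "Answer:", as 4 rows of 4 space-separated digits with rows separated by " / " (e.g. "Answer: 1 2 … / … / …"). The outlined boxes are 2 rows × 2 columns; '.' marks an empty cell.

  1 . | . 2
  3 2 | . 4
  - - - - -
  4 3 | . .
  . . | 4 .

Step 1. [r3c4∈{1}] r3c4 has the single candidate 1, so r3c4=1.
Step 2. [r4c2∈{1}] r4c2 has the single candidate 1. So r4c2=1.
Step 3. [r1c2∈{4}] r1c2's peers cover all but 4, so r1c2=4.
Step 4. [r4c1∈{2}] r4c1's peers cover all but 2. So r4c1=2.
Step 5. [r1c3∈{3}] r1c3 has the single candidate 3 ⇒ r1c3=3.
Step 6. [r2c3∈{1}] nothing but 1 survives at r2c3. So r2c3=1.
Step 7. [r3c3∈{2}] r3c3 has the single candidate 2 ⇒ r3c3=2.
Step 8. [r4c4∈{3}] nothing but 3 survives at r4c4 ⇒ r4c4=3.

Answer: 1 4 3 2 / 3 2 1 4 / 4 3 2 1 / 2 1 4 3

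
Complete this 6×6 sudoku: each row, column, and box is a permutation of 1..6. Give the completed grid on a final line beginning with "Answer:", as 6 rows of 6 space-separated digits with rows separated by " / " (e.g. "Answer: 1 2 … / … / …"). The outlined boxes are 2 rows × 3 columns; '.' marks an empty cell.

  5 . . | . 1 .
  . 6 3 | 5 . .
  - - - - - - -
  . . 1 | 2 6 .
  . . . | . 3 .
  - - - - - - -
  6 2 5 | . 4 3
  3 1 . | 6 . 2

Step 1. [r1c2∈{4}] r1c2's peers cover all but 4, so r1c2=4.
Step 2. [r4c4∈{1,4}] across col 4, 4 lands solely at r4c4. So r4c4=4.
Step 3. [r4c1∈{2}] nothing but 2 survives at r4c1, so r4c1=2.
Step 4. [r4c2∈{5}] r4c2's peers cover all but 5. So r4c2=5.
Step 5. [r3c1∈{4}] nothing but 4 survives at r3c1, so r3c1=4.
Step 6. [r2c5∈{2}] only 2 remains possible at r2c5, so r2c5=2.
Step 7. [r6c3∈{4}] only 4 remains possible at r6c3 ⇒ r6c3=4.
Step 8. [r3c6∈{5}] nothing but 5 survives at r3c6. So r3c6=5.
Step 9. [r5c4∈{1}] nothing but 1 survives at r5c4 ⇒ r5c4=1.
Step 10. [r3c2∈{3}] r3c2 has the single candidate 3. So r3c2=3.
Step 11. [r6c5∈{5}] nothing but 5 survives at r6c5 ⇒ r6c5=5.
Step 12. [r4c6∈{1}] r4c6 has the single candidate 1, so r4c6=1.
Step 13. [r1c3∈{2}] r1c3 is down to just 2 ⇒ r1c3=2.
Step 14. [r2c1∈{1}] r2c1 has the single candidate 1. So r2c1=1.
Step 15. [r1c4∈{3}] nothing but 3 survives at r1c4, so r1c4=3.
Step 16. [r2c6∈{4}] r2c6 has the single candidate 4, so r2c6=4.
Step 17. [r1c6∈{6}] r1c6's peers cover all but 6, so r1c6=6.
Step 18. [r4c3∈{6}] r4c3 is down to just 6. So r4c3=6.

Answer: 5 4 2 3 1 6 / 1 6 3 5 2 4 / 4 3 1 2 6 5 / 2 5 6 4 3 1 / 6 2 5 1 4 3 / 3 1 4 6 5 2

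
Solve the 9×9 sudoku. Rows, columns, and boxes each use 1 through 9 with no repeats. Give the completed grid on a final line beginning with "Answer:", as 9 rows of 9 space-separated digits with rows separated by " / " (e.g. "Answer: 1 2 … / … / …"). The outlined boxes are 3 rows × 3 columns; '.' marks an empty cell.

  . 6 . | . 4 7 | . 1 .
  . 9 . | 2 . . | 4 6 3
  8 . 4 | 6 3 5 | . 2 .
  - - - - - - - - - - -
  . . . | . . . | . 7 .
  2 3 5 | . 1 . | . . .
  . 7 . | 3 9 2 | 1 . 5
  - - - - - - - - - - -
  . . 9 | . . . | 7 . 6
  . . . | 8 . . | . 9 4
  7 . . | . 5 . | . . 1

Step 1. [r4c7∈{2,3,6,8,9}] in row 4, 3 fits only at r4c7, so r4c7=3.
Step 2. [r7c4∈{1,4}] across col 4, 1 lands solely at r7c4. So r7c4=1.
Step 3. [r7c8∈{3,5,8}] across col 8, 5 lands solely at r7c8 ⇒ r7c8=5.
Step 4. [r7c2∈{2,4,8}] in row 7, 8 fits only at r7c2, so r7c2=8.
Step 5. [r3c2∈{1}] r3c2 has the single candidate 1, so r3c2=1.
Step 6. [r4c2∈{4}] r4c2's peers cover all but 4, so r4c2=4.
Step 7. [r3c7∈{9}] r3c7 has the single candidate 9. So r3c7=9.
Step 8. [r6c1∈{6}] r6c1 is down to just 6 ⇒ r6c1=6.
Step 9. [r9c6∈{3,4,6,9}] across col 6, 9 lands solely at r9c6, so r9c6=9.
Step 10. [r9c2∈{2}] nothing but 2 survives at r9c2, so r9c2=2.
Step 11. [r1c9∈{8}] nothing but 8 survives at r1c9 ⇒ r1c9=8.
Step 12. [r5c7∈{6,8}] r5c7 is the only open cell in col 7 admitting 6 ⇒ r5c7=6.
Step 13. [r6c8∈{4,8}] 4 has one home in row 6: r6c8. So r6c8=4.
Step 14. [r4c1∈{1,9}] across col 1, 9 lands solely at r4c1. So r4c1=9.
Step 15. [r8c1∈{1,3,5}] 1 has one home in col 1: r8c1. So r8c1=1.
Step 16. [r2c5∈{8}] r2c5 is down to just 8, so r2c5=8.
Step 17. [r9c3∈{3,6}] row 9 places 6 nowhere but r9c3, so r9c3=6.
Step 18. [r8c3∈{3}] r8c3's peers cover all but 3 ⇒ r8c3=3.
Step 19. [r8c6∈{6}] r8c6 is down to just 6 ⇒ r8c6=6.
Step 20. [r9c4∈{4}] r9c4 is down to just 4 ⇒ r9c4=4.
Step 21. [r4c6∈{8}] r4c6 is down to just 8, so r4c6=8.
Step 22. [r5c8∈{8}] r5c8's peers cover all but 8 ⇒ r5c8=8.
Step 23. [r8c5∈{2,7}] across row 8, 7 lands solely at r8c5 ⇒ r8c5=7.
Step 24. [r1c7∈{5}] r1c7 is down to just 5. So r1c7=5.
Step 25. [r3c9∈{7}] r3c9 has the single candidate 7, so r3c9=7.
Step 26. [r1c3∈{2}] r1c3's peers cover all but 2. So r1c3=2.
Step 27. [r6c3∈{8}] nothing but 8 survives at r6c3 ⇒ r6c3=8.
Step 28. [r4c4∈{5}] nothing but 5 survives at r4c4, so r4c4=5.
Step 29. [r5c6∈{4}] r5c6 has the single candidate 4. So r5c6=4.
Step 30. [r7c6∈{3}] only 3 remains possible at r7c6 ⇒ r7c6=3.
Step 31. [r2c1∈{5}] r2c1 is down to just 5 ⇒ r2c1=5.
Step 32. [r2c3∈{7}] r2c3's peers cover all but 7. So r2c3=7.
Step 33. [r7c1∈{4}] r7c1 has the single candidate 4 ⇒ r7c1=4.
Step 34. [r7c5∈{2}] r7c5 has the single candidate 2, so r7c5=2.
Step 35. [r2c6∈{1}] r2c6 is down to just 1 ⇒ r2c6=1.
Step 36. [r9c7∈{8}] r9c7 has the single candidate 8, so r9c7=8.
Step 37. [r4c3∈{1}] r4c3 has the single candidate 1, so r4c3=1.
Step 38. [r4c9∈{2}] r4c9 has the single candidate 2 ⇒ r4c9=2.
Step 39. [r8c2∈{5}] r8c2 has the single candidate 5, so r8c2=5.
Step 40. [r8c7∈{2}] only 2 remains possible at r8c7. So r8c7=2.
Step 41. [r1c4∈{9}] r1c4's peers cover all but 9 ⇒ r1c4=9.
Step 42. [r5c4∈{7}] r5c4 is down to just 7, so r5c4=7.
Step 43. [r5c9∈{9}] r5c9 has the single candidate 9 ⇒ r5c9=9.
Step 44. [r9c8∈{3}] nothing but 3 survives at r9c8, so r9c8=3.
Step 45. [r1c1∈{3}] nothing but 3 survives at r1c1 ⇒ r1c1=3.
Step 46. [r4c5∈{6}] nothing but 6 survives at r4c5 ⇒ r4c5=6.

Answer: 3 6 2 9 4 7 5 1 8 / 5 9 7 2 8 1 4 6 3 / 8 1 4 6 3 5 9 2 7 / 9 4 1 5 6 8 3 7 2 / 2 3 5 7 1 4 6 8 9 / 6 7 8 3 9 2 1 4 5 / 4 8 9 1 2 3 7 5 6 / 1 5 3 8 7 6 2 9 4 / 7 2 6 4 5 9 8 3 1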